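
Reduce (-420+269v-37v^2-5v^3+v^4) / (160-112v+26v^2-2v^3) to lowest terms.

Euclidean algorithm in ℚ[v]:
  v^4-5v^3-37v^2+269v-420 = (-(1/2)v-4)(-2v^3+26v^2-112v+160) + (11v^2-99v+220)
  -2v^3+26v^2-112v+160 = (-(2/11)v+8/11)(11v^2-99v+220) + (0)
Last nonzero remainder: 11v^2-99v+220. Dividing through by 11 gives the monic gcd v^2-9v+20.
Cancel v^2-9v+20 from numerator and denominator to get the reduced form.

(21-4v-v^2)/(-8+2v)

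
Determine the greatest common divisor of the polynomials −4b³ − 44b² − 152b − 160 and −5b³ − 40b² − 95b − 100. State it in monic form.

b + 5

By polynomial division,
  −4b³ − 44b² − 152b − 160 = (4/5)(−5b³ − 40b² − 95b − 100) + (−12b² − 76b − 80)
  −5b³ − 40b² − 95b − 100 = ((5/12)b + 25/36)(−12b² − 76b − 80) + (−(80/9)b − 400/9)
  −12b² − 76b − 80 = ((27/20)b + 9/5)(−(80/9)b − 400/9) + (0)
Last nonzero remainder: −(80/9)b − 400/9. Dividing through by −80/9 gives the monic gcd b + 5.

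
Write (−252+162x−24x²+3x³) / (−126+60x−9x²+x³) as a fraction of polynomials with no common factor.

Apply the Euclidean algorithm:
  3x³−24x²+162x−252 = (3)(x³−9x²+60x−126) + (3x²−18x+126)
  x³−9x²+60x−126 = ((1/3)x−1)(3x²−18x+126) + (0)
Last nonzero remainder: 3x²−18x+126. Dividing through by 3 gives the monic gcd x²−6x+42.
Cancel x²−6x+42 from numerator and denominator to get the reduced form.

(−6+3x)/(−3+x)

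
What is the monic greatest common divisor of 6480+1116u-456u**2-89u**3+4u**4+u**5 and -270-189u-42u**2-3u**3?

30+11u+u**2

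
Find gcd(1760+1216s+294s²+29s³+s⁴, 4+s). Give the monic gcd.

4+s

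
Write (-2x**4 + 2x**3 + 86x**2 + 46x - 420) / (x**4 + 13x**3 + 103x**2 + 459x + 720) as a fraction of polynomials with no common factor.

(-2x**2 + 18x - 28)/(x**2 + 5x + 48)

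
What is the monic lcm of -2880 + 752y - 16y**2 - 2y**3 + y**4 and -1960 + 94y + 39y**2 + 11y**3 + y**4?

-141120 + 22448y + 96y**2 + 574y**3 + 23y**4 + 3y**5 + y**6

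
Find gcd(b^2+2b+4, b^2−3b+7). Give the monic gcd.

1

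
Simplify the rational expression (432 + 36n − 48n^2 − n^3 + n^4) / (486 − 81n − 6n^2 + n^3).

(−72 − 18n + 5n^2 + n^3)/(−81 + n^2)

Repeated division with remainder:
  n^4 − n^3 − 48n^2 + 36n + 432 = (n + 5)(n^3 − 6n^2 − 81n + 486) + (63n^2 − 45n − 1998)
  n^3 − 6n^2 − 81n + 486 = ((1/63)n − 37/441)(63n^2 − 45n − 1998) + (−(2600/49)n + 15600/49)
  63n^2 − 45n − 1998 = (−(3087/2600)n − 16317/2600)(−(2600/49)n + 15600/49) + (0)
Last nonzero remainder: −(2600/49)n + 15600/49. Dividing through by −2600/49 gives the monic gcd n − 6.
Cancel n − 6 from numerator and denominator to get the reduced form.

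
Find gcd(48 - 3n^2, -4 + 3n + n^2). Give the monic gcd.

Apply the Euclidean algorithm:
  -3n^2 + 48 = (-3)(n^2 + 3n - 4) + (9n + 36)
  n^2 + 3n - 4 = ((1/9)n - 1/9)(9n + 36) + (0)
Last nonzero remainder: 9n + 36. Dividing through by 9 gives the monic gcd n + 4.

4 + n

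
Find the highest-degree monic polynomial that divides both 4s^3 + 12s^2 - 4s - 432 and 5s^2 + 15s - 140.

Repeated division with remainder:
  4s^3 + 12s^2 - 4s - 432 = ((4/5)s)(5s^2 + 15s - 140) + (108s - 432)
  5s^2 + 15s - 140 = ((5/108)s + 35/108)(108s - 432) + (0)
Last nonzero remainder: 108s - 432. Dividing through by 108 gives the monic gcd s - 4.

s - 4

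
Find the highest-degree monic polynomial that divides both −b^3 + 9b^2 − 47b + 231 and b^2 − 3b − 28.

b − 7

Apply the Euclidean algorithm:
  −b^3 + 9b^2 − 47b + 231 = (−b + 6)(b^2 − 3b − 28) + (−57b + 399)
  b^2 − 3b − 28 = (−(1/57)b − 4/57)(−57b + 399) + (0)
Last nonzero remainder: −57b + 399. Dividing through by −57 gives the monic gcd b − 7.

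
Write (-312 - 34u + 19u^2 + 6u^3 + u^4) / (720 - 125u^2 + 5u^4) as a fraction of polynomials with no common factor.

By polynomial division,
  u^4 + 6u^3 + 19u^2 - 34u - 312 = (1/5)(5u^4 - 125u^2 + 720) + (6u^3 + 44u^2 - 34u - 456)
  5u^4 - 125u^2 + 720 = ((5/6)u - 55/9)(6u^3 + 44u^2 - 34u - 456) + ((1550/9)u^2 + (1550/9)u - 6200/3)
  6u^3 + 44u^2 - 34u - 456 = ((27/775)u + 171/775)((1550/9)u^2 + (1550/9)u - 6200/3) + (0)
Last nonzero remainder: (1550/9)u^2 + (1550/9)u - 6200/3. Dividing through by 1550/9 gives the monic gcd u^2 + u - 12.
Cancel u^2 + u - 12 from numerator and denominator to get the reduced form.

(26 + 5u + u^2)/(-60 - 5u + 5u^2)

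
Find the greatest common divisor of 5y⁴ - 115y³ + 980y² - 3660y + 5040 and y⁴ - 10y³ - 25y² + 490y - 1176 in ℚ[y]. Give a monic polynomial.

y³ - 17y² + 94y - 168

Euclidean algorithm in ℚ[y]:
  5y⁴ - 115y³ + 980y² - 3660y + 5040 = (5)(y⁴ - 10y³ - 25y² + 490y - 1176) + (-65y³ + 1105y² - 6110y + 10920)
  y⁴ - 10y³ - 25y² + 490y - 1176 = (-(1/65)y - 7/65)(-65y³ + 1105y² - 6110y + 10920) + (0)
Last nonzero remainder: -65y³ + 1105y² - 6110y + 10920. Dividing through by -65 gives the monic gcd y³ - 17y² + 94y - 168.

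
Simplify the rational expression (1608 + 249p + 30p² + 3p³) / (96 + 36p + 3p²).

Euclidean algorithm in ℚ[p]:
  3p³ + 30p² + 249p + 1608 = (p - 2)(3p² + 36p + 96) + (225p + 1800)
  3p² + 36p + 96 = ((1/75)p + 4/75)(225p + 1800) + (0)
Last nonzero remainder: 225p + 1800. Dividing through by 225 gives the monic gcd p + 8.
Cancel p + 8 from numerator and denominator to get the reduced form.

(67 + 2p + p²)/(4 + p)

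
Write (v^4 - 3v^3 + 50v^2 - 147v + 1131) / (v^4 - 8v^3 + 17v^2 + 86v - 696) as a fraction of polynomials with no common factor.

(v^2 + 3v + 39)/(v^2 - 2v - 24)

Euclidean algorithm in ℚ[v]:
  v^4 - 3v^3 + 50v^2 - 147v + 1131 = (v^4 - 8v^3 + 17v^2 + 86v - 696) + (5v^3 + 33v^2 - 233v + 1827)
  v^4 - 8v^3 + 17v^2 + 86v - 696 = ((1/5)v - 73/25)(5v^3 + 33v^2 - 233v + 1827) + ((3999/25)v^2 - (23994/25)v + 115971/25)
  5v^3 + 33v^2 - 233v + 1827 = ((125/3999)v + 525/1333)((3999/25)v^2 - (23994/25)v + 115971/25) + (0)
Last nonzero remainder: (3999/25)v^2 - (23994/25)v + 115971/25. Dividing through by 3999/25 gives the monic gcd v^2 - 6v + 29.
Cancel v^2 - 6v + 29 from numerator and denominator to get the reduced form.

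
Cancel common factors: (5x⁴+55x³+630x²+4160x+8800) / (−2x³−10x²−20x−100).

By polynomial division,
  5x⁴+55x³+630x²+4160x+8800 = (−(5/2)x−15)(−2x³−10x²−20x−100) + (430x²+3610x+7300)
  −2x³−10x²−20x−100 = (−(1/215)x+146/9245)(430x²+3610x+7300) + (−(79612/1849)x−398060/1849)
  430x²+3610x+7300 = (−(397535/39806)x−674885/19903)(−(79612/1849)x−398060/1849) + (0)
Last nonzero remainder: −(79612/1849)x−398060/1849. Dividing through by −79612/1849 gives the monic gcd x+5.
Cancel x+5 from numerator and denominator to get the reduced form.

(−5x³−30x²−480x−1760)/(2x²+20)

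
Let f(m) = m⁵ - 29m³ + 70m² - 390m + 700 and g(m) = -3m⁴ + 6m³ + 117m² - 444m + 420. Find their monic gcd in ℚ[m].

m³ - 39m + 70

By polynomial division,
  m⁵ - 29m³ + 70m² - 390m + 700 = (-(1/3)m - 2/3)(-3m⁴ + 6m³ + 117m² - 444m + 420) + (14m³ - 546m + 980)
  -3m⁴ + 6m³ + 117m² - 444m + 420 = (-(3/14)m + 3/7)(14m³ - 546m + 980) + (0)
Last nonzero remainder: 14m³ - 546m + 980. Dividing through by 14 gives the monic gcd m³ - 39m + 70.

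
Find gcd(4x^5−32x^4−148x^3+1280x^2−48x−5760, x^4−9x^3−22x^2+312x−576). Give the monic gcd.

x^3−5x^2−42x+144

Repeated division with remainder:
  4x^5−32x^4−148x^3+1280x^2−48x−5760 = (4x+4)(x^4−9x^3−22x^2+312x−576) + (−24x^3+120x^2+1008x−3456)
  x^4−9x^3−22x^2+312x−576 = (−(1/24)x+1/6)(−24x^3+120x^2+1008x−3456) + (0)
Last nonzero remainder: −24x^3+120x^2+1008x−3456. Dividing through by −24 gives the monic gcd x^3−5x^2−42x+144.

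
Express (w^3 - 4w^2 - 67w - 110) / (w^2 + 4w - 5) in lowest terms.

(w^2 - 9w - 22)/(w - 1)

By polynomial division,
  w^3 - 4w^2 - 67w - 110 = (w - 8)(w^2 + 4w - 5) + (-30w - 150)
  w^2 + 4w - 5 = (-(1/30)w + 1/30)(-30w - 150) + (0)
Last nonzero remainder: -30w - 150. Dividing through by -30 gives the monic gcd w + 5.
Cancel w + 5 from numerator and denominator to get the reduced form.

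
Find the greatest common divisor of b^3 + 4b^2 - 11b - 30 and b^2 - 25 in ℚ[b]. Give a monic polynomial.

b + 5

Euclidean algorithm in ℚ[b]:
  b^3 + 4b^2 - 11b - 30 = (b + 4)(b^2 - 25) + (14b + 70)
  b^2 - 25 = ((1/14)b - 5/14)(14b + 70) + (0)
Last nonzero remainder: 14b + 70. Dividing through by 14 gives the monic gcd b + 5.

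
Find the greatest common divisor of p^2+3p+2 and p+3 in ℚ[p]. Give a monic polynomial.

1

Repeated division with remainder:
  p^2+3p+2 = (p)(p+3) + (2)
  p+3 = ((1/2)p+3/2)(2) + (0)
The last nonzero remainder is the constant 2, so the polynomials are coprime and gcd = 1.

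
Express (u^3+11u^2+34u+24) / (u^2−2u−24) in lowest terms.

(u^2+7u+6)/(u−6)

Repeated division with remainder:
  u^3+11u^2+34u+24 = (u+13)(u^2−2u−24) + (84u+336)
  u^2−2u−24 = ((1/84)u−1/14)(84u+336) + (0)
Last nonzero remainder: 84u+336. Dividing through by 84 gives the monic gcd u+4.
Cancel u+4 from numerator and denominator to get the reduced form.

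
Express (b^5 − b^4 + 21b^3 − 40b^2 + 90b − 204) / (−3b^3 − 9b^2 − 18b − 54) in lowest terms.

(−b^3 + b^2 − 15b + 34)/(3b + 9)

Repeated division with remainder:
  b^5 − b^4 + 21b^3 − 40b^2 + 90b − 204 = (−(1/3)b^2 + (4/3)b − 9)(−3b^3 − 9b^2 − 18b − 54) + (−115b^2 − 690)
  −3b^3 − 9b^2 − 18b − 54 = ((3/115)b + 9/115)(−115b^2 − 690) + (0)
Last nonzero remainder: −115b^2 − 690. Dividing through by −115 gives the monic gcd b^2 + 6.
Cancel b^2 + 6 from numerator and denominator to get the reduced form.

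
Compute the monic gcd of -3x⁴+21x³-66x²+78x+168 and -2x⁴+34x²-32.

x²-3x-4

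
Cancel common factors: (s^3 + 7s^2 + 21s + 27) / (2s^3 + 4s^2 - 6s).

(s^2 + 4s + 9)/(2s^2 - 2s)

Apply the Euclidean algorithm:
  s^3 + 7s^2 + 21s + 27 = (1/2)(2s^3 + 4s^2 - 6s) + (5s^2 + 24s + 27)
  2s^3 + 4s^2 - 6s = ((2/5)s - 28/25)(5s^2 + 24s + 27) + ((252/25)s + 756/25)
  5s^2 + 24s + 27 = ((125/252)s + 25/28)((252/25)s + 756/25) + (0)
Last nonzero remainder: (252/25)s + 756/25. Dividing through by 252/25 gives the monic gcd s + 3.
Cancel s + 3 from numerator and denominator to get the reduced form.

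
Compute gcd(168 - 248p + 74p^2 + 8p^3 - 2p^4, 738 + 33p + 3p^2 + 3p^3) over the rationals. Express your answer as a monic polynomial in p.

6 + p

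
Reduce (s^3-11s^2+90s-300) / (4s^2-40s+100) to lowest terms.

By polynomial division,
  s^3-11s^2+90s-300 = ((1/4)s-1/4)(4s^2-40s+100) + (55s-275)
  4s^2-40s+100 = ((4/55)s-4/11)(55s-275) + (0)
Last nonzero remainder: 55s-275. Dividing through by 55 gives the monic gcd s-5.
Cancel s-5 from numerator and denominator to get the reduced form.

(s^2-6s+60)/(4s-20)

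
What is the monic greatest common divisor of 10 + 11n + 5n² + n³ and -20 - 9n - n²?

Euclidean algorithm in ℚ[n]:
  n³ + 5n² + 11n + 10 = (-n + 4)(-n² - 9n - 20) + (27n + 90)
  -n² - 9n - 20 = (-(1/27)n - 17/81)(27n + 90) + (-10/9)
  27n + 90 = (-(243/10)n - 81)(-10/9) + (0)
The last nonzero remainder is the constant -10/9, so the polynomials are coprime and gcd = 1.

1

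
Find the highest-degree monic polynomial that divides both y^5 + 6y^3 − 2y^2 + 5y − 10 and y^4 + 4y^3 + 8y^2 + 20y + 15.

y^2 + 5

Apply the Euclidean algorithm:
  y^5 + 6y^3 − 2y^2 + 5y − 10 = (y − 4)(y^4 + 4y^3 + 8y^2 + 20y + 15) + (14y^3 + 10y^2 + 70y + 50)
  y^4 + 4y^3 + 8y^2 + 20y + 15 = ((1/14)y + 23/98)(14y^3 + 10y^2 + 70y + 50) + ((32/49)y^2 + 160/49)
  14y^3 + 10y^2 + 70y + 50 = ((343/16)y + 245/16)((32/49)y^2 + 160/49) + (0)
Last nonzero remainder: (32/49)y^2 + 160/49. Dividing through by 32/49 gives the monic gcd y^2 + 5.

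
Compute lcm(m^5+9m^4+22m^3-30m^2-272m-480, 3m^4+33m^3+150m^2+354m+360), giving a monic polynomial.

By polynomial division,
  m^5+9m^4+22m^3-30m^2-272m-480 = ((1/3)m-2/3)(3m^4+33m^3+150m^2+354m+360) + (-6m^3-48m^2-156m-240)
  3m^4+33m^3+150m^2+354m+360 = (-(1/2)m-3/2)(-6m^3-48m^2-156m-240) + (0)
Last nonzero remainder: -6m^3-48m^2-156m-240. Dividing through by -6 gives the monic gcd m^3+8m^2+26m+40.
Then lcm(f, g) = f·g / gcd(f, g); expanding and making the result monic gives the answer.

m^6+12m^5+49m^4+36m^3-362m^2-1296m-1440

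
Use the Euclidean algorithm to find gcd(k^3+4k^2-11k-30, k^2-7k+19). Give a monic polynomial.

Euclidean algorithm in ℚ[k]:
  k^3+4k^2-11k-30 = (k+11)(k^2-7k+19) + (47k-239)
  k^2-7k+19 = ((1/47)k-90/2209)(47k-239) + (20461/2209)
  47k-239 = ((103823/20461)k-527951/20461)(20461/2209) + (0)
The last nonzero remainder is the constant 20461/2209, so the polynomials are coprime and gcd = 1.

1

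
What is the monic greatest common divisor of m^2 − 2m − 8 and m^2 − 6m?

1

Repeated division with remainder:
  m^2 − 2m − 8 = (m^2 − 6m) + (4m − 8)
  m^2 − 6m = ((1/4)m − 1)(4m − 8) + (−8)
  4m − 8 = (−(1/2)m + 1)(−8) + (0)
The last nonzero remainder is the constant −8, so the polynomials are coprime and gcd = 1.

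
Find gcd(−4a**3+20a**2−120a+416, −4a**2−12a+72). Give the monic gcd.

1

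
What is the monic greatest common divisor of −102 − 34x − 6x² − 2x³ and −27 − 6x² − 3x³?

Euclidean algorithm in ℚ[x]:
  −2x³ − 6x² − 34x − 102 = (2/3)(−3x³ − 6x² − 27) + (−2x² − 34x − 84)
  −3x³ − 6x² − 27 = ((3/2)x − 45/2)(−2x² − 34x − 84) + (−639x − 1917)
  −2x² − 34x − 84 = ((2/639)x + 28/639)(−639x − 1917) + (0)
Last nonzero remainder: −639x − 1917. Dividing through by −639 gives the monic gcd x + 3.

3 + x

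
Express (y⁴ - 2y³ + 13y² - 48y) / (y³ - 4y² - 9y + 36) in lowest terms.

Repeated division with remainder:
  y⁴ - 2y³ + 13y² - 48y = (y + 2)(y³ - 4y² - 9y + 36) + (30y² - 66y - 72)
  y³ - 4y² - 9y + 36 = ((1/30)y - 3/50)(30y² - 66y - 72) + (-(264/25)y + 792/25)
  30y² - 66y - 72 = (-(125/44)y - 25/11)(-(264/25)y + 792/25) + (0)
Last nonzero remainder: -(264/25)y + 792/25. Dividing through by -264/25 gives the monic gcd y - 3.
Cancel y - 3 from numerator and denominator to get the reduced form.

(y³ + y² + 16y)/(y² - y - 12)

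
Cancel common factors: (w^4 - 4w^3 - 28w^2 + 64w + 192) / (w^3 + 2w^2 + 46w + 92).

Repeated division with remainder:
  w^4 - 4w^3 - 28w^2 + 64w + 192 = (w - 6)(w^3 + 2w^2 + 46w + 92) + (-62w^2 + 248w + 744)
  w^3 + 2w^2 + 46w + 92 = (-(1/62)w - 3/31)(-62w^2 + 248w + 744) + (82w + 164)
  -62w^2 + 248w + 744 = (-(31/41)w + 186/41)(82w + 164) + (0)
Last nonzero remainder: 82w + 164. Dividing through by 82 gives the monic gcd w + 2.
Cancel w + 2 from numerator and denominator to get the reduced form.

(w^3 - 6w^2 - 16w + 96)/(w^2 + 46)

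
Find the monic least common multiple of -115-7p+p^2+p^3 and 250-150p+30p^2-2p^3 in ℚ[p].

-2875+975p-20p^2+8p^3-9p^4+p^5

Apply the Euclidean algorithm:
  p^3+p^2-7p-115 = (-1/2)(-2p^3+30p^2-150p+250) + (16p^2-82p+10)
  -2p^3+30p^2-150p+250 = (-(1/8)p+79/64)(16p^2-82p+10) + (-(1521/32)p+7605/32)
  16p^2-82p+10 = (-(512/1521)p+64/1521)(-(1521/32)p+7605/32) + (0)
Last nonzero remainder: -(1521/32)p+7605/32. Dividing through by -1521/32 gives the monic gcd p-5.
Then lcm(f, g) = f·g / gcd(f, g); expanding and making the result monic gives the answer.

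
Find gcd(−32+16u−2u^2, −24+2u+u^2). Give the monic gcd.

−4+u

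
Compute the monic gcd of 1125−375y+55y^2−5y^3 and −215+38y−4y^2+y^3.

Repeated division with remainder:
  −5y^3+55y^2−375y+1125 = (−5)(y^3−4y^2+38y−215) + (35y^2−185y+50)
  y^3−4y^2+38y−215 = ((1/35)y+9/245)(35y^2−185y+50) + ((2125/49)y−10625/49)
  35y^2−185y+50 = ((343/425)y−98/425)((2125/49)y−10625/49) + (0)
Last nonzero remainder: (2125/49)y−10625/49. Dividing through by 2125/49 gives the monic gcd y−5.

−5+y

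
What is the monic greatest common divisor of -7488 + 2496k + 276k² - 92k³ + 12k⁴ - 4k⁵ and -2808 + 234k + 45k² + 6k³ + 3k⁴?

-156 + 39k - 4k² + k³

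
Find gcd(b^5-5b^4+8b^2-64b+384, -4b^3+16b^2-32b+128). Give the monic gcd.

Apply the Euclidean algorithm:
  b^5-5b^4+8b^2-64b+384 = (-(1/4)b^2+(1/4)b+3)(-4b^3+16b^2-32b+128) + (0)
Last nonzero remainder: -4b^3+16b^2-32b+128. Dividing through by -4 gives the monic gcd b^3-4b^2+8b-32.

b^3-4b^2+8b-32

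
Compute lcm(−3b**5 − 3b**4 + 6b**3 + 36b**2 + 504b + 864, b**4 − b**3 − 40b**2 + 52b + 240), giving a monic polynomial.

Apply the Euclidean algorithm:
  −3b**5 − 3b**4 + 6b**3 + 36b**2 + 504b + 864 = (−3b − 6)(b**4 − b**3 − 40b**2 + 52b + 240) + (−120b**3 − 48b**2 + 1536b + 2304)
  b**4 − b**3 − 40b**2 + 52b + 240 = (−(1/120)b + 7/600)(−120b**3 − 48b**2 + 1536b + 2304) + (−(666/25)b**2 + (1332/25)b + 5328/25)
  −120b**3 − 48b**2 + 1536b + 2304 = ((500/111)b + 400/37)(−(666/25)b**2 + (1332/25)b + 5328/25) + (0)
Last nonzero remainder: −(666/25)b**2 + (1332/25)b + 5328/25. Dividing through by −666/25 gives the monic gcd b**2 − 2b − 8.
Then lcm(f, g) = f·g / gcd(f, g); expanding and making the result monic gives the answer.

b**7 + 2b**6 − 31b**5 − 44b**4 − 120b**3 − 96b**2 + 4752b + 8640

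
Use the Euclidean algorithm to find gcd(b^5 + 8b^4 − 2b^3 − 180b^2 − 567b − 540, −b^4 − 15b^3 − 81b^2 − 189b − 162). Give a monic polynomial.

b^3 + 9b^2 + 27b + 27

Apply the Euclidean algorithm:
  b^5 + 8b^4 − 2b^3 − 180b^2 − 567b − 540 = (−b + 7)(−b^4 − 15b^3 − 81b^2 − 189b − 162) + (22b^3 + 198b^2 + 594b + 594)
  −b^4 − 15b^3 − 81b^2 − 189b − 162 = (−(1/22)b − 3/11)(22b^3 + 198b^2 + 594b + 594) + (0)
Last nonzero remainder: 22b^3 + 198b^2 + 594b + 594. Dividing through by 22 gives the monic gcd b^3 + 9b^2 + 27b + 27.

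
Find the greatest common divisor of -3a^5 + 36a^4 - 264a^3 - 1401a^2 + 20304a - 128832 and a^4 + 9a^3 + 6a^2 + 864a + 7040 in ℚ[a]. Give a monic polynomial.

a^3 - a^2 + 16a + 704

Euclidean algorithm in ℚ[a]:
  -3a^5 + 36a^4 - 264a^3 - 1401a^2 + 20304a - 128832 = (-3a + 63)(a^4 + 9a^3 + 6a^2 + 864a + 7040) + (-813a^3 + 813a^2 - 13008a - 572352)
  a^4 + 9a^3 + 6a^2 + 864a + 7040 = (-(1/813)a - 10/813)(-813a^3 + 813a^2 - 13008a - 572352) + (0)
Last nonzero remainder: -813a^3 + 813a^2 - 13008a - 572352. Dividing through by -813 gives the monic gcd a^3 - a^2 + 16a + 704.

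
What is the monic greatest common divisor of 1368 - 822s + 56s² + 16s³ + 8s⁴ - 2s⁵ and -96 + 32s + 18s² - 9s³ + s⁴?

By polynomial division,
  -2s⁵ + 8s⁴ + 16s³ + 56s² - 822s + 1368 = (-2s - 10)(s⁴ - 9s³ + 18s² + 32s - 96) + (-38s³ + 300s² - 694s + 408)
  s⁴ - 9s³ + 18s² + 32s - 96 = (-(1/38)s + 21/722)(-38s³ + 300s² - 694s + 408) + (-(3245/361)s² + (22715/361)s - 38940/361)
  -38s³ + 300s² - 694s + 408 = ((13718/3245)s - 12274/3245)(-(3245/361)s² + (22715/361)s - 38940/361) + (0)
Last nonzero remainder: -(3245/361)s² + (22715/361)s - 38940/361. Dividing through by -3245/361 gives the monic gcd s² - 7s + 12.

12 - 7s + s²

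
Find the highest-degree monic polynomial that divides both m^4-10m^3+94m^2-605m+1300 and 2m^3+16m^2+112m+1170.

m^2-m+65

Euclidean algorithm in ℚ[m]:
  m^4-10m^3+94m^2-605m+1300 = ((1/2)m-9)(2m^3+16m^2+112m+1170) + (182m^2-182m+11830)
  2m^3+16m^2+112m+1170 = ((1/91)m+9/91)(182m^2-182m+11830) + (0)
Last nonzero remainder: 182m^2-182m+11830. Dividing through by 182 gives the monic gcd m^2-m+65.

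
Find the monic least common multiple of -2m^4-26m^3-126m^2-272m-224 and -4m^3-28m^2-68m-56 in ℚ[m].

m^5+15m^4+89m^3+262m^2+384m+224

Apply the Euclidean algorithm:
  -2m^4-26m^3-126m^2-272m-224 = ((1/2)m+3)(-4m^3-28m^2-68m-56) + (-8m^2-40m-56)
  -4m^3-28m^2-68m-56 = ((1/2)m+1)(-8m^2-40m-56) + (0)
Last nonzero remainder: -8m^2-40m-56. Dividing through by -8 gives the monic gcd m^2+5m+7.
Then lcm(f, g) = f·g / gcd(f, g); expanding and making the result monic gives the answer.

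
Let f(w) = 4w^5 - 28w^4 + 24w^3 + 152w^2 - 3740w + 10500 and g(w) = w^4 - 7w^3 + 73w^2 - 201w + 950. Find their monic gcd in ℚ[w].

w^2 - 2w + 25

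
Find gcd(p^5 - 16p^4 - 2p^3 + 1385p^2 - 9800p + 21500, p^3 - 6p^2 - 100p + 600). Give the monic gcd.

p^2 - 100

Apply the Euclidean algorithm:
  p^5 - 16p^4 - 2p^3 + 1385p^2 - 9800p + 21500 = (p^2 - 10p + 38)(p^3 - 6p^2 - 100p + 600) + (13p^2 - 1300)
  p^3 - 6p^2 - 100p + 600 = ((1/13)p - 6/13)(13p^2 - 1300) + (0)
Last nonzero remainder: 13p^2 - 1300. Dividing through by 13 gives the monic gcd p^2 - 100.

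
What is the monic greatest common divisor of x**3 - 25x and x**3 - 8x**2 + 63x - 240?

x - 5

Euclidean algorithm in ℚ[x]:
  x**3 - 25x = (x**3 - 8x**2 + 63x - 240) + (8x**2 - 88x + 240)
  x**3 - 8x**2 + 63x - 240 = ((1/8)x + 3/8)(8x**2 - 88x + 240) + (66x - 330)
  8x**2 - 88x + 240 = ((4/33)x - 8/11)(66x - 330) + (0)
Last nonzero remainder: 66x - 330. Dividing through by 66 gives the monic gcd x - 5.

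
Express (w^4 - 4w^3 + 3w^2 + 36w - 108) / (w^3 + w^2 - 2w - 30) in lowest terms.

Repeated division with remainder:
  w^4 - 4w^3 + 3w^2 + 36w - 108 = (w - 5)(w^3 + w^2 - 2w - 30) + (10w^2 + 56w - 258)
  w^3 + w^2 - 2w - 30 = ((1/10)w - 23/50)(10w^2 + 56w - 258) + ((1239/25)w - 3717/25)
  10w^2 + 56w - 258 = ((250/1239)w + 2150/1239)((1239/25)w - 3717/25) + (0)
Last nonzero remainder: (1239/25)w - 3717/25. Dividing through by 1239/25 gives the monic gcd w - 3.
Cancel w - 3 from numerator and denominator to get the reduced form.

(w^3 - w^2 + 36)/(w^2 + 4w + 10)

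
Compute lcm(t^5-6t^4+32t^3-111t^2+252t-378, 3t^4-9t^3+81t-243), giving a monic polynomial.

By polynomial division,
  t^5-6t^4+32t^3-111t^2+252t-378 = ((1/3)t-1)(3t^4-9t^3+81t-243) + (23t^3-138t^2+414t-621)
  3t^4-9t^3+81t-243 = ((3/23)t+9/23)(23t^3-138t^2+414t-621) + (0)
Last nonzero remainder: 23t^3-138t^2+414t-621. Dividing through by 23 gives the monic gcd t^3-6t^2+18t-27.
Then lcm(f, g) = f·g / gcd(f, g); expanding and making the result monic gives the answer.

t^6-3t^5+14t^4-15t^3-81t^2+378t-1134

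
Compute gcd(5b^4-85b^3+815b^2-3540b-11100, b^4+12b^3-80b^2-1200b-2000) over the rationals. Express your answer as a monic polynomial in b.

b^2-8b-20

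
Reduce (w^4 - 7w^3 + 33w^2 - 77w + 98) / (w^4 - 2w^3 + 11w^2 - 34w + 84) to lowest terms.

(w^2 - 3w + 14)/(w^2 + 2w + 12)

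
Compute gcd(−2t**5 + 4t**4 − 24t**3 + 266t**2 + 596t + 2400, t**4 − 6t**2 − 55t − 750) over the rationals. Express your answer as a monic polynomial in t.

Repeated division with remainder:
  −2t**5 + 4t**4 − 24t**3 + 266t**2 + 596t + 2400 = (−2t + 4)(t**4 − 6t**2 − 55t − 750) + (−36t**3 + 180t**2 − 684t + 5400)
  t**4 − 6t**2 − 55t − 750 = (−(1/36)t − 5/36)(−36t**3 + 180t**2 − 684t + 5400) + (0)
Last nonzero remainder: −36t**3 + 180t**2 − 684t + 5400. Dividing through by −36 gives the monic gcd t**3 − 5t**2 + 19t − 150.

t**3 − 5t**2 + 19t − 150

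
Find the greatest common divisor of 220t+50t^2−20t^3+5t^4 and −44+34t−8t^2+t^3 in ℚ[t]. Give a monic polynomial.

Apply the Euclidean algorithm:
  5t^4−20t^3+50t^2+220t = (5t+20)(t^3−8t^2+34t−44) + (40t^2−240t+880)
  t^3−8t^2+34t−44 = ((1/40)t−1/20)(40t^2−240t+880) + (0)
Last nonzero remainder: 40t^2−240t+880. Dividing through by 40 gives the monic gcd t^2−6t+22.

22−6t+t^2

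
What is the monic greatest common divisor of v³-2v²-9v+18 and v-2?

v-2

By polynomial division,
  v³-2v²-9v+18 = (v²-9)(v-2) + (0)
The last nonzero remainder v-2 is already monic.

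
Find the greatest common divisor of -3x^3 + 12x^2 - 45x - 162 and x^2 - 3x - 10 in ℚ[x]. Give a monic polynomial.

x + 2

Apply the Euclidean algorithm:
  -3x^3 + 12x^2 - 45x - 162 = (-3x + 3)(x^2 - 3x - 10) + (-66x - 132)
  x^2 - 3x - 10 = (-(1/66)x + 5/66)(-66x - 132) + (0)
Last nonzero remainder: -66x - 132. Dividing through by -66 gives the monic gcd x + 2.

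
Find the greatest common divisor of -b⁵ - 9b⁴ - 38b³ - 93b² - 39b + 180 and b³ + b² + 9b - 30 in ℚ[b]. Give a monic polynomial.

b² + 3b + 15

By polynomial division,
  -b⁵ - 9b⁴ - 38b³ - 93b² - 39b + 180 = (-b² - 8b - 21)(b³ + b² + 9b - 30) + (-30b² - 90b - 450)
  b³ + b² + 9b - 30 = (-(1/30)b + 1/15)(-30b² - 90b - 450) + (0)
Last nonzero remainder: -30b² - 90b - 450. Dividing through by -30 gives the monic gcd b² + 3b + 15.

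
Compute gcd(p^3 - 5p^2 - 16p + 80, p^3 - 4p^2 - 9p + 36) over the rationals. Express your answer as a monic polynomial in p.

Repeated division with remainder:
  p^3 - 5p^2 - 16p + 80 = (p^3 - 4p^2 - 9p + 36) + (-p^2 - 7p + 44)
  p^3 - 4p^2 - 9p + 36 = (-p + 11)(-p^2 - 7p + 44) + (112p - 448)
  -p^2 - 7p + 44 = (-(1/112)p - 11/112)(112p - 448) + (0)
Last nonzero remainder: 112p - 448. Dividing through by 112 gives the monic gcd p - 4.

p - 4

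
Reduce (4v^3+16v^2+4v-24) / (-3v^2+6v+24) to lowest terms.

Euclidean algorithm in ℚ[v]:
  4v^3+16v^2+4v-24 = (-(4/3)v-8)(-3v^2+6v+24) + (84v+168)
  -3v^2+6v+24 = (-(1/28)v+1/7)(84v+168) + (0)
Last nonzero remainder: 84v+168. Dividing through by 84 gives the monic gcd v+2.
Cancel v+2 from numerator and denominator to get the reduced form.

(-4v^2-8v+12)/(3v-12)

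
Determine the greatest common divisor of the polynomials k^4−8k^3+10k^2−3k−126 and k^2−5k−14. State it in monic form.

Apply the Euclidean algorithm:
  k^4−8k^3+10k^2−3k−126 = (k^2−3k+9)(k^2−5k−14) + (0)
The last nonzero remainder k^2−5k−14 is already monic.

k^2−5k−14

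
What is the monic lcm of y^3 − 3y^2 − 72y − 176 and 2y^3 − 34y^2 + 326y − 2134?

By polynomial division,
  y^3 − 3y^2 − 72y − 176 = (1/2)(2y^3 − 34y^2 + 326y − 2134) + (14y^2 − 235y + 891)
  2y^3 − 34y^2 + 326y − 2134 = ((1/7)y − 3/98)(14y^2 − 235y + 891) + ((18769/98)y − 206459/98)
  14y^2 − 235y + 891 = ((1372/18769)y − 7938/18769)((18769/98)y − 206459/98) + (0)
Last nonzero remainder: (18769/98)y − 206459/98. Dividing through by 18769/98 gives the monic gcd y − 11.
Then lcm(f, g) = f·g / gcd(f, g); expanding and making the result monic gives the answer.

y^5 − 9y^4 + 43y^3 − 35y^2 − 5928y − 17072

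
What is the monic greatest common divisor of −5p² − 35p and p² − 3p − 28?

1

Apply the Euclidean algorithm:
  −5p² − 35p = (−5)(p² − 3p − 28) + (−50p − 140)
  p² − 3p − 28 = (−(1/50)p + 29/250)(−50p − 140) + (−294/25)
  −50p − 140 = ((625/147)p + 250/21)(−294/25) + (0)
The last nonzero remainder is the constant −294/25, so the polynomials are coprime and gcd = 1.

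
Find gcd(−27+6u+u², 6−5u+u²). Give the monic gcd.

−3+u

Apply the Euclidean algorithm:
  u²+6u−27 = (u²−5u+6) + (11u−33)
  u²−5u+6 = ((1/11)u−2/11)(11u−33) + (0)
Last nonzero remainder: 11u−33. Dividing through by 11 gives the monic gcd u−3.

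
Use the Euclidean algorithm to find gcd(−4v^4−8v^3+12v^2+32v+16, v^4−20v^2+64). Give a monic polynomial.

Repeated division with remainder:
  −4v^4−8v^3+12v^2+32v+16 = (−4)(v^4−20v^2+64) + (−8v^3−68v^2+32v+272)
  v^4−20v^2+64 = (−(1/8)v+17/16)(−8v^3−68v^2+32v+272) + ((225/4)v^2−225)
  −8v^3−68v^2+32v+272 = (−(32/225)v−272/225)((225/4)v^2−225) + (0)
Last nonzero remainder: (225/4)v^2−225. Dividing through by 225/4 gives the monic gcd v^2−4.

v^2−4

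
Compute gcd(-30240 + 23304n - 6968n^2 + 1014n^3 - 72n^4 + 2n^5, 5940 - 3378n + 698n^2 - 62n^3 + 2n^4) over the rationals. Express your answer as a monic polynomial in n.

By polynomial division,
  2n^5 - 72n^4 + 1014n^3 - 6968n^2 + 23304n - 30240 = (n - 5)(2n^4 - 62n^3 + 698n^2 - 3378n + 5940) + (6n^3 - 100n^2 + 474n - 540)
  2n^4 - 62n^3 + 698n^2 - 3378n + 5940 = ((1/3)n - 43/9)(6n^3 - 100n^2 + 474n - 540) + ((560/9)n^2 - (2800/3)n + 3360)
  6n^3 - 100n^2 + 474n - 540 = ((27/280)n - 9/56)((560/9)n^2 - (2800/3)n + 3360) + (0)
Last nonzero remainder: (560/9)n^2 - (2800/3)n + 3360. Dividing through by 560/9 gives the monic gcd n^2 - 15n + 54.

54 - 15n + n^2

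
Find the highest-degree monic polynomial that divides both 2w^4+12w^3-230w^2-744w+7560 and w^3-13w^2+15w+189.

w-7

Euclidean algorithm in ℚ[w]:
  2w^4+12w^3-230w^2-744w+7560 = (2w+38)(w^3-13w^2+15w+189) + (234w^2-1692w+378)
  w^3-13w^2+15w+189 = ((1/234)w-25/1014)(234w^2-1692w+378) + (-(4788/169)w+33516/169)
  234w^2-1692w+378 = (-(2197/266)w+507/266)(-(4788/169)w+33516/169) + (0)
Last nonzero remainder: -(4788/169)w+33516/169. Dividing through by -4788/169 gives the monic gcd w-7.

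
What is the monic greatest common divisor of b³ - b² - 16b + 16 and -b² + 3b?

1

By polynomial division,
  b³ - b² - 16b + 16 = (-b - 2)(-b² + 3b) + (-10b + 16)
  -b² + 3b = ((1/10)b - 7/50)(-10b + 16) + (56/25)
  -10b + 16 = (-(125/28)b + 50/7)(56/25) + (0)
The last nonzero remainder is the constant 56/25, so the polynomials are coprime and gcd = 1.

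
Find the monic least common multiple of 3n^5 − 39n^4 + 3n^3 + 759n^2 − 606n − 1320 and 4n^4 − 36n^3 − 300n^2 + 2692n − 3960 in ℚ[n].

n^6 − 4n^5 − 116n^4 + 262n^3 + 2075n^2 − 2258n − 3960

By polynomial division,
  3n^5 − 39n^4 + 3n^3 + 759n^2 − 606n − 1320 = ((3/4)n − 3)(4n^4 − 36n^3 − 300n^2 + 2692n − 3960) + (120n^3 − 2160n^2 + 10440n − 13200)
  4n^4 − 36n^3 − 300n^2 + 2692n − 3960 = ((1/30)n + 3/10)(120n^3 − 2160n^2 + 10440n − 13200) + (0)
Last nonzero remainder: 120n^3 − 2160n^2 + 10440n − 13200. Dividing through by 120 gives the monic gcd n^3 − 18n^2 + 87n − 110.
Then lcm(f, g) = f·g / gcd(f, g); expanding and making the result monic gives the answer.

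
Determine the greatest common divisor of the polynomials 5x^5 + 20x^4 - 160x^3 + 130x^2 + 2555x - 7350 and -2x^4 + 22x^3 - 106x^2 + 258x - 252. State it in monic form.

Euclidean algorithm in ℚ[x]:
  5x^5 + 20x^4 - 160x^3 + 130x^2 + 2555x - 7350 = (-(5/2)x - 75/2)(-2x^4 + 22x^3 - 106x^2 + 258x - 252) + (400x^3 - 3200x^2 + 11600x - 16800)
  -2x^4 + 22x^3 - 106x^2 + 258x - 252 = (-(1/200)x + 3/200)(400x^3 - 3200x^2 + 11600x - 16800) + (0)
Last nonzero remainder: 400x^3 - 3200x^2 + 11600x - 16800. Dividing through by 400 gives the monic gcd x^3 - 8x^2 + 29x - 42.

x^3 - 8x^2 + 29x - 42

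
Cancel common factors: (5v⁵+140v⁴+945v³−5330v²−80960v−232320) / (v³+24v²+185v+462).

(5v³+55v²−320v−3520)/(v+7)

Repeated division with remainder:
  5v⁵+140v⁴+945v³−5330v²−80960v−232320 = (5v²+20v−460)(v³+24v²+185v+462) + (−300v²−5100v−19800)
  v³+24v²+185v+462 = (−(1/300)v−7/300)(−300v²−5100v−19800) + (0)
Last nonzero remainder: −300v²−5100v−19800. Dividing through by −300 gives the monic gcd v²+17v+66.
Cancel v²+17v+66 from numerator and denominator to get the reduced form.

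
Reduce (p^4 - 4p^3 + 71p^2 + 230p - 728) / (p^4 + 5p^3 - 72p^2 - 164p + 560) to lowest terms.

By polynomial division,
  p^4 - 4p^3 + 71p^2 + 230p - 728 = (p^4 + 5p^3 - 72p^2 - 164p + 560) + (-9p^3 + 143p^2 + 394p - 1288)
  p^4 + 5p^3 - 72p^2 - 164p + 560 = (-(1/9)p - 188/81)(-9p^3 + 143p^2 + 394p - 1288) + ((24598/81)p^2 + (49196/81)p - 196784/81)
  -9p^3 + 143p^2 + 394p - 1288 = (-(729/24598)p + 1863/3514)((24598/81)p^2 + (49196/81)p - 196784/81) + (0)
Last nonzero remainder: (24598/81)p^2 + (49196/81)p - 196784/81. Dividing through by 24598/81 gives the monic gcd p^2 + 2p - 8.
Cancel p^2 + 2p - 8 from numerator and denominator to get the reduced form.

(p^2 - 6p + 91)/(p^2 + 3p - 70)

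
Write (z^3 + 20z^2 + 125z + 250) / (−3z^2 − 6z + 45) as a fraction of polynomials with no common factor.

Euclidean algorithm in ℚ[z]:
  z^3 + 20z^2 + 125z + 250 = (−(1/3)z − 6)(−3z^2 − 6z + 45) + (104z + 520)
  −3z^2 − 6z + 45 = (−(3/104)z + 9/104)(104z + 520) + (0)
Last nonzero remainder: 104z + 520. Dividing through by 104 gives the monic gcd z + 5.
Cancel z + 5 from numerator and denominator to get the reduced form.

(−z^2 − 15z − 50)/(3z − 9)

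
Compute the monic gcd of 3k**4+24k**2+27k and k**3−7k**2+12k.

k

By polynomial division,
  3k**4+24k**2+27k = (3k+21)(k**3−7k**2+12k) + (135k**2−225k)
  k**3−7k**2+12k = ((1/135)k−16/405)(135k**2−225k) + ((28/9)k)
  135k**2−225k = ((1215/28)k−2025/28)((28/9)k) + (0)
Last nonzero remainder: (28/9)k. Dividing through by 28/9 gives the monic gcd k.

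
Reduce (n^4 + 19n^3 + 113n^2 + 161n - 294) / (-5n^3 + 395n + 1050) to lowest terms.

(-n^3 - 12n^2 - 29n + 42)/(5n^2 - 35n - 150)

By polynomial division,
  n^4 + 19n^3 + 113n^2 + 161n - 294 = (-(1/5)n - 19/5)(-5n^3 + 395n + 1050) + (192n^2 + 1872n + 3696)
  -5n^3 + 395n + 1050 = (-(5/192)n + 65/256)(192n^2 + 1872n + 3696) + ((255/16)n + 1785/16)
  192n^2 + 1872n + 3696 = ((1024/85)n + 2816/85)((255/16)n + 1785/16) + (0)
Last nonzero remainder: (255/16)n + 1785/16. Dividing through by 255/16 gives the monic gcd n + 7.
Cancel n + 7 from numerator and denominator to get the reduced form.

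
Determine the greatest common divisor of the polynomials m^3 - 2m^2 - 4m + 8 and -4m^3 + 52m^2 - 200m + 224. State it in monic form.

m - 2

Apply the Euclidean algorithm:
  m^3 - 2m^2 - 4m + 8 = (-1/4)(-4m^3 + 52m^2 - 200m + 224) + (11m^2 - 54m + 64)
  -4m^3 + 52m^2 - 200m + 224 = (-(4/11)m + 356/121)(11m^2 - 54m + 64) + (-(2160/121)m + 4320/121)
  11m^2 - 54m + 64 = (-(1331/2160)m + 242/135)(-(2160/121)m + 4320/121) + (0)
Last nonzero remainder: -(2160/121)m + 4320/121. Dividing through by -2160/121 gives the monic gcd m - 2.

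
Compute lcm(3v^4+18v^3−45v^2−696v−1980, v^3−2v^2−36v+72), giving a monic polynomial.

v^6+10v^5−3v^4−364v^3−1408v^2+144v+7920

Euclidean algorithm in ℚ[v]:
  3v^4+18v^3−45v^2−696v−1980 = (3v+24)(v^3−2v^2−36v+72) + (111v^2−48v−3708)
  v^3−2v^2−36v+72 = ((1/111)v−58/4107)(111v^2−48v−3708) + (−(4480/1369)v+26880/1369)
  111v^2−48v−3708 = (−(151959/4480)v−423021/2240)(−(4480/1369)v+26880/1369) + (0)
Last nonzero remainder: −(4480/1369)v+26880/1369. Dividing through by −4480/1369 gives the monic gcd v−6.
Then lcm(f, g) = f·g / gcd(f, g); expanding and making the result monic gives the answer.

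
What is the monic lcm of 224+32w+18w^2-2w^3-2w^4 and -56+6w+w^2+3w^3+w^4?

224-80w+2w^2-11w^3-w^4+w^5

Apply the Euclidean algorithm:
  -2w^4-2w^3+18w^2+32w+224 = (-2)(w^4+3w^3+w^2+6w-56) + (4w^3+20w^2+44w+112)
  w^4+3w^3+w^2+6w-56 = ((1/4)w-1/2)(4w^3+20w^2+44w+112) + (0)
Last nonzero remainder: 4w^3+20w^2+44w+112. Dividing through by 4 gives the monic gcd w^3+5w^2+11w+28.
Then lcm(f, g) = f·g / gcd(f, g); expanding and making the result monic gives the answer.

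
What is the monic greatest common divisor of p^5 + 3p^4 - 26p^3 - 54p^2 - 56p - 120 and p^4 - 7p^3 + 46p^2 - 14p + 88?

Repeated division with remainder:
  p^5 + 3p^4 - 26p^3 - 54p^2 - 56p - 120 = (p + 10)(p^4 - 7p^3 + 46p^2 - 14p + 88) + (-2p^3 - 500p^2 - 4p - 1000)
  p^4 - 7p^3 + 46p^2 - 14p + 88 = (-(1/2)p + 257/2)(-2p^3 - 500p^2 - 4p - 1000) + (64294p^2 + 128588)
  -2p^3 - 500p^2 - 4p - 1000 = (-(1/32147)p - 250/32147)(64294p^2 + 128588) + (0)
Last nonzero remainder: 64294p^2 + 128588. Dividing through by 64294 gives the monic gcd p^2 + 2.

p^2 + 2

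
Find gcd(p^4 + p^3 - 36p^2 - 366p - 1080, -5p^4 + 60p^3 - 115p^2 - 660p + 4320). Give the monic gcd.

Euclidean algorithm in ℚ[p]:
  p^4 + p^3 - 36p^2 - 366p - 1080 = (-1/5)(-5p^4 + 60p^3 - 115p^2 - 660p + 4320) + (13p^3 - 59p^2 - 498p - 216)
  -5p^4 + 60p^3 - 115p^2 - 660p + 4320 = (-(5/13)p + 485/169)(13p^3 - 59p^2 - 498p - 216) + (-(23190/169)p^2 + (115950/169)p + 834840/169)
  13p^3 - 59p^2 - 498p - 216 = (-(2197/23190)p - 169/3865)(-(23190/169)p^2 + (115950/169)p + 834840/169) + (0)
Last nonzero remainder: -(23190/169)p^2 + (115950/169)p + 834840/169. Dividing through by -23190/169 gives the monic gcd p^2 - 5p - 36.

p^2 - 5p - 36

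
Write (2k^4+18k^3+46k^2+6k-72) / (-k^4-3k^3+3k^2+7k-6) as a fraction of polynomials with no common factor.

(-2k^2-14k-24)/(k^2+k-2)

Apply the Euclidean algorithm:
  2k^4+18k^3+46k^2+6k-72 = (-2)(-k^4-3k^3+3k^2+7k-6) + (12k^3+52k^2+20k-84)
  -k^4-3k^3+3k^2+7k-6 = (-(1/12)k+1/9)(12k^3+52k^2+20k-84) + (-(10/9)k^2-(20/9)k+10/3)
  12k^3+52k^2+20k-84 = (-(54/5)k-126/5)(-(10/9)k^2-(20/9)k+10/3) + (0)
Last nonzero remainder: -(10/9)k^2-(20/9)k+10/3. Dividing through by -10/9 gives the monic gcd k^2+2k-3.
Cancel k^2+2k-3 from numerator and denominator to get the reduced form.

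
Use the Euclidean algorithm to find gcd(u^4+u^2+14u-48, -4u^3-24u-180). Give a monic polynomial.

Repeated division with remainder:
  u^4+u^2+14u-48 = (-(1/4)u)(-4u^3-24u-180) + (-5u^2-31u-48)
  -4u^3-24u-180 = ((4/5)u-124/25)(-5u^2-31u-48) + (-(3484/25)u-10452/25)
  -5u^2-31u-48 = ((125/3484)u+100/871)(-(3484/25)u-10452/25) + (0)
Last nonzero remainder: -(3484/25)u-10452/25. Dividing through by -3484/25 gives the monic gcd u+3.

u+3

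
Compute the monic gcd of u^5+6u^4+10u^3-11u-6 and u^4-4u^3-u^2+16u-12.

u^2+u-2

Apply the Euclidean algorithm:
  u^5+6u^4+10u^3-11u-6 = (u+10)(u^4-4u^3-u^2+16u-12) + (51u^3-6u^2-159u+114)
  u^4-4u^3-u^2+16u-12 = ((1/51)u-22/289)(51u^3-6u^2-159u+114) + ((480/289)u^2+(480/289)u-960/289)
  51u^3-6u^2-159u+114 = ((4913/160)u-5491/160)((480/289)u^2+(480/289)u-960/289) + (0)
Last nonzero remainder: (480/289)u^2+(480/289)u-960/289. Dividing through by 480/289 gives the monic gcd u^2+u-2.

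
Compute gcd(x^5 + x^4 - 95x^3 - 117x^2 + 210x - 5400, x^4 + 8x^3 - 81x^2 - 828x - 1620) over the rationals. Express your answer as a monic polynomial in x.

Apply the Euclidean algorithm:
  x^5 + x^4 - 95x^3 - 117x^2 + 210x - 5400 = (x - 7)(x^4 + 8x^3 - 81x^2 - 828x - 1620) + (42x^3 + 144x^2 - 3966x - 16740)
  x^4 + 8x^3 - 81x^2 - 828x - 1620 = ((1/42)x + 16/147)(42x^3 + 144x^2 - 3966x - 16740) + (-(110/49)x^2 + (110/49)x + 9900/49)
  42x^3 + 144x^2 - 3966x - 16740 = (-(1029/55)x - 4557/55)(-(110/49)x^2 + (110/49)x + 9900/49) + (0)
Last nonzero remainder: -(110/49)x^2 + (110/49)x + 9900/49. Dividing through by -110/49 gives the monic gcd x^2 - x - 90.

x^2 - x - 90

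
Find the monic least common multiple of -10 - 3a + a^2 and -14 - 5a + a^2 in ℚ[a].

Apply the Euclidean algorithm:
  a^2 - 3a - 10 = (a^2 - 5a - 14) + (2a + 4)
  a^2 - 5a - 14 = ((1/2)a - 7/2)(2a + 4) + (0)
Last nonzero remainder: 2a + 4. Dividing through by 2 gives the monic gcd a + 2.
Then lcm(f, g) = f·g / gcd(f, g); expanding and making the result monic gives the answer.

70 + 11a - 10a^2 + a^3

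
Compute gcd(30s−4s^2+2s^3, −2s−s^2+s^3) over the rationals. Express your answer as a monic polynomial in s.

s

Apply the Euclidean algorithm:
  2s^3−4s^2+30s = (2)(s^3−s^2−2s) + (−2s^2+34s)
  s^3−s^2−2s = (−(1/2)s−8)(−2s^2+34s) + (270s)
  −2s^2+34s = (−(1/135)s+17/135)(270s) + (0)
Last nonzero remainder: 270s. Dividing through by 270 gives the monic gcd s.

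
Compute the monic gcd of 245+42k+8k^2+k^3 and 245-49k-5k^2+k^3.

By polynomial division,
  k^3+8k^2+42k+245 = (k^3-5k^2-49k+245) + (13k^2+91k)
  k^3-5k^2-49k+245 = ((1/13)k-12/13)(13k^2+91k) + (35k+245)
  13k^2+91k = ((13/35)k)(35k+245) + (0)
Last nonzero remainder: 35k+245. Dividing through by 35 gives the monic gcd k+7.

7+k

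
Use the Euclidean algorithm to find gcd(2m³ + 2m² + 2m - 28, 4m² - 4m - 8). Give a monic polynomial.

Euclidean algorithm in ℚ[m]:
  2m³ + 2m² + 2m - 28 = ((1/2)m + 1)(4m² - 4m - 8) + (10m - 20)
  4m² - 4m - 8 = ((2/5)m + 2/5)(10m - 20) + (0)
Last nonzero remainder: 10m - 20. Dividing through by 10 gives the monic gcd m - 2.

m - 2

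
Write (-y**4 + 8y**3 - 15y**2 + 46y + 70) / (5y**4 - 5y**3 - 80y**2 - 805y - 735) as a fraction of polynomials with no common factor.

(-y**2 + 2y - 10)/(5y**2 + 25y + 105)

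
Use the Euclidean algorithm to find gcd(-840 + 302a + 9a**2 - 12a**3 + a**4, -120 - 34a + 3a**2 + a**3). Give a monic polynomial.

-30 - a + a**2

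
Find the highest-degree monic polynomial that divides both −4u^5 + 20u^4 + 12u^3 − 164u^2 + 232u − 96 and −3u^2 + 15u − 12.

By polynomial division,
  −4u^5 + 20u^4 + 12u^3 − 164u^2 + 232u − 96 = ((4/3)u^3 − (28/3)u + 8)(−3u^2 + 15u − 12) + (0)
Last nonzero remainder: −3u^2 + 15u − 12. Dividing through by −3 gives the monic gcd u^2 − 5u + 4.

u^2 − 5u + 4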